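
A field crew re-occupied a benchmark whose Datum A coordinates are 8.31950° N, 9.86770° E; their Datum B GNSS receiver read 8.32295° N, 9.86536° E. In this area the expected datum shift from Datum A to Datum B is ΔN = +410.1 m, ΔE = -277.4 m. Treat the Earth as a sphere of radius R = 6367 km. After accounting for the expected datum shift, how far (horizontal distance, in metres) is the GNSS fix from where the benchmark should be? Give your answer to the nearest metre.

33 m

Observed coordinate differences: Δφ = +0.00345°, Δλ = -0.00234°.
Converting to metres (1° lat = 111125 m, cos φ = 0.989477): observed ΔN = 383.4 m, observed ΔE = -257.3 m.
Subtracting the expected shift leaves a residual of 383.4 − (410.1) = -26.7 m north and -257.3 − (-277.4) = 20.1 m east.
Residual distance = √((-26.7)² + 20.1²) = 33.4 m.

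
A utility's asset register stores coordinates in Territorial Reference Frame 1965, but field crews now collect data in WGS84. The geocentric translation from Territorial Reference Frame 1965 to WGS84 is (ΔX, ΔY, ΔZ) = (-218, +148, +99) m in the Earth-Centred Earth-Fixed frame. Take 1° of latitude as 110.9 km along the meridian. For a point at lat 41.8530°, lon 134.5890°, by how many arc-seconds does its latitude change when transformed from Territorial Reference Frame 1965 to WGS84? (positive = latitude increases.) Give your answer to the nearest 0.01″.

sin φ = 0.667222, cos φ = 0.744859, sin λ = 0.712161, cos λ = -0.702016.
North component: ΔN = −sin φ cos λ·ΔX − sin φ sin λ·ΔY + cos φ·ΔZ = −(0.667222)(-0.702016)(-218) − (0.667222)(0.712161)(148) + (0.744859)(99) = -98.70 m.
1° of latitude spans 110900 m, so Δφ = -98.70 / 110900 × 3600 = -3.204″.

Δφ = -3.20″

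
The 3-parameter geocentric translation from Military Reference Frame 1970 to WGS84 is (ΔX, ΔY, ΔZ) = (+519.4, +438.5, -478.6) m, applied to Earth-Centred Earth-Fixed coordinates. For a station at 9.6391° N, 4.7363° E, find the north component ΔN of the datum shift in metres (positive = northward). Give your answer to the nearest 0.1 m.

At φ = 9.6391°, λ = 4.7363°: sin φ = 0.167442, cos φ = 0.985882, sin λ = 0.082570, cos λ = 0.996585.
ΔN = −sin φ cos λ·ΔX − sin φ sin λ·ΔY + cos φ·ΔZ = −(0.167442)(0.996585)(519.4) − (0.167442)(0.082570)(438.5) + (0.985882)(-478.6) = -564.58 m.

ΔN = -564.6 m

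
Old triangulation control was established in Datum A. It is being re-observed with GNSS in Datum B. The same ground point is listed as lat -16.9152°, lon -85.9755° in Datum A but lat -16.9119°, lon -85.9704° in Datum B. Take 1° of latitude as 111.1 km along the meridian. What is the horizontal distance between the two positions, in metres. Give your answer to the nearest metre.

Δφ = -16.9119° − -16.9152° = +0.0033°; Δλ = -85.9704° − -85.9755° = +0.0051°.
ΔN = Δφ × 111100 = 366.6 m; ΔE = Δλ × 111100 × cos(-16.9152°) = +0.0051 × 111100 × 0.956736 = 542.1 m.
Distance = √(ΔE² + ΔN²) = √(542.1² + 366.6²) = 654.4 m.

654 m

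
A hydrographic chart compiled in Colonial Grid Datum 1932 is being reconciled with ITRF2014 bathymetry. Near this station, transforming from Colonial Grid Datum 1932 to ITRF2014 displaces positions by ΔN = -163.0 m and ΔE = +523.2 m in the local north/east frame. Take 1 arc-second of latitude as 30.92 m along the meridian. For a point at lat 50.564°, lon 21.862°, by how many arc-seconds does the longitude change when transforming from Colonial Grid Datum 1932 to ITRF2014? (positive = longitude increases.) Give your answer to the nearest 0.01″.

Δλ = 26.64″

At latitude 50.564°, cos φ = 0.635216.
1″ of longitude at this latitude = 30.92 × cos φ = 19.6409 m, so Δλ = 523.2 / 19.6409 = 26.638″.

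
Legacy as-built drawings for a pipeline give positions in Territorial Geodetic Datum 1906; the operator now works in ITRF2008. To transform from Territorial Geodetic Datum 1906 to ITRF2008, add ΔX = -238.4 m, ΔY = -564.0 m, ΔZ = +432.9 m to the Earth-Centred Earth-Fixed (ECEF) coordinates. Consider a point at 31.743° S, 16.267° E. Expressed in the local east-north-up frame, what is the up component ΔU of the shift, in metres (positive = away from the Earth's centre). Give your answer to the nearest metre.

The local up (radial) axis is (cos φ cos λ, cos φ sin λ, sin φ), giving ΔU = -194.623 − 134.352 − 227.753 = -556.73 m.

ΔU = -557 m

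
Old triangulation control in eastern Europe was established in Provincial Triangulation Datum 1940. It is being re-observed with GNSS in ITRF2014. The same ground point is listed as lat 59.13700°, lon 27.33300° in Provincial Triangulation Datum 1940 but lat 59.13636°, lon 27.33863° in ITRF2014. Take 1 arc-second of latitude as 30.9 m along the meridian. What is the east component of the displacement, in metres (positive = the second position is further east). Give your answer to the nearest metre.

ΔE = 321 m

Δφ = 59.13636° − 59.13700° = -0.00064°; Δλ = 27.33863° − 27.33300° = +0.00563°.
1° of latitude = 3600 × 30.90 = 111240 m.
ΔN = Δφ × 111240 = -71.2 m; ΔE = Δλ × 111240 × cos(59.13700°) = +0.00563 × 111240 × 0.512987 = 321.3 m.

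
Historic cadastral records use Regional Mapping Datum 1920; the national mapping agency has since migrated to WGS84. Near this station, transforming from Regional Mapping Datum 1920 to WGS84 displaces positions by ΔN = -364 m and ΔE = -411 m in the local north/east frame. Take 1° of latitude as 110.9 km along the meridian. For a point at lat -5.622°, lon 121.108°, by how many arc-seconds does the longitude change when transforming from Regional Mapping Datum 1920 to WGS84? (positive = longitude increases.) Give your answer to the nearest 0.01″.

Δλ = -13.41″

At latitude -5.622°, cos φ = 0.995190.
1° of longitude at this latitude = 110.9 × cos φ = 110.37 km, so Δλ = -411.0 / 110366.6 = -0.0037240° = -13.406″.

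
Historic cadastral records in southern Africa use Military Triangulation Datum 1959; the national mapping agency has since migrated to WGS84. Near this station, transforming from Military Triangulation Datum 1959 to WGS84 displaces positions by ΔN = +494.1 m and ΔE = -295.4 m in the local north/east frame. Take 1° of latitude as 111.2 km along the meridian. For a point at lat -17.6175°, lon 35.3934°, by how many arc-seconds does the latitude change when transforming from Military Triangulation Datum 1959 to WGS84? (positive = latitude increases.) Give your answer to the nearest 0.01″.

1° of latitude = 111.2 km, so Δφ = 494.1 / 111200 = 0.0044433° = 15.996″.

Δφ = 16.00″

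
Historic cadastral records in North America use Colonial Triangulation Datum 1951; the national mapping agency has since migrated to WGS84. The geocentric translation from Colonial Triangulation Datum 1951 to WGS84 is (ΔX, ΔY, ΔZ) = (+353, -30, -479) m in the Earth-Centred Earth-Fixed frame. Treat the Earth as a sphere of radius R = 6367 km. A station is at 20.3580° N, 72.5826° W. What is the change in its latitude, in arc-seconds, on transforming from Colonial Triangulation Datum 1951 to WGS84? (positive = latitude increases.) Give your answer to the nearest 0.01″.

sin φ = 0.347885, cos φ = 0.937537, sin λ = -0.954149, cos λ = 0.299331.
North component: ΔN = −sin φ cos λ·ΔX − sin φ sin λ·ΔY + cos φ·ΔZ = −(0.347885)(0.299331)(353) − (0.347885)(-0.954149)(-30) + (0.937537)(-479) = -495.80 m.
1° of latitude spans πR/180 = 111125 m, so Δφ = -495.80 / 111125 × 3600 = -16.062″.

Δφ = -16.06″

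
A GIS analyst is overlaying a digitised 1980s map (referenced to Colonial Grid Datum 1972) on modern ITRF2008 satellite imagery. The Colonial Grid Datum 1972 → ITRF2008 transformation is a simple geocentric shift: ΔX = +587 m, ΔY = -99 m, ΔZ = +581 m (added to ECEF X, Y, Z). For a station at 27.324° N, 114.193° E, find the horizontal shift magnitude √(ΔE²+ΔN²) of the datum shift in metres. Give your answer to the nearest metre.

831 m

The local east axis at (φ, λ) is (−sin λ, cos λ, 0), so ΔE = −sin(114.193°)·587 + cos(114.193°)·(-99) = -494.87 m.
The local north axis is (−sin φ cos λ, −sin φ sin λ, cos φ), giving ΔN = 110.422 + 41.452 + 516.175 = 668.05 m.
Horizontal magnitude = √(ΔE² + ΔN²) = √((-494.87)² + 668.05²) = 831.38 m.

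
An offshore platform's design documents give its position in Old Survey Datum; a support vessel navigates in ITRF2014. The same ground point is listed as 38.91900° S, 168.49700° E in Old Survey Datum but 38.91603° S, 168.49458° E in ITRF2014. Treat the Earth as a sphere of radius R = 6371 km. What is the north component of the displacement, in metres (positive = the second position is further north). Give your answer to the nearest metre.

ΔN = 330 m

Δφ = -38.91603° − -38.91900° = +0.00297°; Δλ = 168.49458° − 168.49700° = -0.00242°.
1° along a meridian = πR/180 = 111195 m.
ΔN = Δφ × 111195 = 330.2 m; ΔE = Δλ × 111195 × cos(-38.91900°) = -0.00242 × 111195 × 0.778035 = -209.4 m.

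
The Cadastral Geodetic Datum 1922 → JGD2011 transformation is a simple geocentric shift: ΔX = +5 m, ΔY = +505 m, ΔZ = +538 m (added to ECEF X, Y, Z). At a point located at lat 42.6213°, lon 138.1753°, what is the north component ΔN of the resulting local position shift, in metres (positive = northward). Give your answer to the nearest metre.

ΔN = 170 m

At φ = 42.6213°, λ = 138.1753°: sin φ = 0.677150, cos φ = 0.735845, sin λ = 0.666854, cos λ = -0.745189.
ΔN = −sin φ cos λ·ΔX − sin φ sin λ·ΔY + cos φ·ΔZ = −(0.677150)(-0.745189)(5) − (0.677150)(0.666854)(505) + (0.735845)(538) = 170.37 m.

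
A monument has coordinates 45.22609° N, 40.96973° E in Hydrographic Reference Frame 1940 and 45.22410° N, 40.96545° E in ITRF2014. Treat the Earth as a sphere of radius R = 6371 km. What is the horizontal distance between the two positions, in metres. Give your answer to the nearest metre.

Δφ = 45.22410° − 45.22609° = -0.00199°; Δλ = 40.96545° − 40.96973° = -0.00428°.
1° along a meridian = πR/180 = 111195 m.
ΔN = Δφ × 111195 = -221.3 m; ΔE = Δλ × 111195 × cos(45.22609°) = -0.00428 × 111195 × 0.704311 = -335.2 m.
Distance = √(ΔE² + ΔN²) = √((-335.2)² + (-221.3)²) = 401.6 m.

402 m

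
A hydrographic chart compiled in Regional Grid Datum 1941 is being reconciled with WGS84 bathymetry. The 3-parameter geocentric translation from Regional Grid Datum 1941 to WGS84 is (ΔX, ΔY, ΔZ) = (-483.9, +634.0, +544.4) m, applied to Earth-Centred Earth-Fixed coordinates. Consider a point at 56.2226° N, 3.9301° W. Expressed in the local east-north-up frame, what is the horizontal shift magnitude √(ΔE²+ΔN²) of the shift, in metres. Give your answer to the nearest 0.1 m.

The local east axis at (φ, λ) is (−sin λ, cos λ, 0), so ΔE = −sin(-3.9301°)·(-483.9) + cos(-3.9301°)·634.0 = 599.34 m.
The local north axis is (−sin φ cos λ, −sin φ sin λ, cos φ), giving ΔN = 401.274 + 36.119 + 302.669 = 740.06 m.
Horizontal magnitude = √(ΔE² + ΔN²) = √(599.34² + 740.06²) = 952.31 m.

952.3 m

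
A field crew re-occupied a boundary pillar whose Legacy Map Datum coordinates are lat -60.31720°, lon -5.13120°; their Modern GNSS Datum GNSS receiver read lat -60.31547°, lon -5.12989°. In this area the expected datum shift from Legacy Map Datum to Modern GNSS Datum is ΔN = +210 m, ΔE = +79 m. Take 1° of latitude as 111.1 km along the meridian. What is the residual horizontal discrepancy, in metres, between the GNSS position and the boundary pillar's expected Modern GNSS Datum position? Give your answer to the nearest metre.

Observed coordinate differences: Δφ = +0.00173°, Δλ = +0.00131°.
Converting to metres (1° lat = 111100 m, cos φ = 0.495198): observed ΔN = 192.2 m, observed ΔE = 72.1 m.
Subtracting the expected shift leaves a residual of 192.2 − (210) = -17.8 m north and 72.1 − (79) = -6.9 m east.
Residual distance = √((-17.8)² + (-6.9)²) = 19.1 m.

19 m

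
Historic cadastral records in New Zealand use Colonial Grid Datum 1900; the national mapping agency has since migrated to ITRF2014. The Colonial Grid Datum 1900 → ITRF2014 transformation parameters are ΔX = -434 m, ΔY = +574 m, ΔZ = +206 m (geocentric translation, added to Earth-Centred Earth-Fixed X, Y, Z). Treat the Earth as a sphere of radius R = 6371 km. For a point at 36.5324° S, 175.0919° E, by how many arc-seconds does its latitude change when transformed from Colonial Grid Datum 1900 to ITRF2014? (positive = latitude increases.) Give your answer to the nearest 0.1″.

sin φ = -0.595277, cos φ = 0.803520, sin λ = 0.085558, cos λ = -0.996333.
North component: ΔN = −sin φ cos λ·ΔX − sin φ sin λ·ΔY + cos φ·ΔZ = −(-0.595277)(-0.996333)(-434) − (-0.595277)(0.085558)(574) + (0.803520)(206) = 452.16 m.
1° of latitude spans πR/180 = 111195 m, so Δφ = 452.16 / 111195 × 3600 = 14.639″.

Δφ = 14.6″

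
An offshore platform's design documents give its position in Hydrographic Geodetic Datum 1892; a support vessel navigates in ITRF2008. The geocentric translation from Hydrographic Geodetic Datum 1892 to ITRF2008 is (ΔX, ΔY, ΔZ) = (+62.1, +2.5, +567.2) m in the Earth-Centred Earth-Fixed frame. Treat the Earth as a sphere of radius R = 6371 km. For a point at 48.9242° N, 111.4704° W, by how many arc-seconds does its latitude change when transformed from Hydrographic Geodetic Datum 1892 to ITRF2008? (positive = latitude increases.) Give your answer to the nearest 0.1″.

sin φ = 0.753841, cos φ = 0.657057, sin λ = -0.930607, cos λ = -0.366021.
North component: ΔN = −sin φ cos λ·ΔX − sin φ sin λ·ΔY + cos φ·ΔZ = −(0.753841)(-0.366021)(62.1) − (0.753841)(-0.930607)(2.5) + (0.657057)(567.2) = 391.57 m.
1° of latitude spans πR/180 = 111195 m, so Δφ = 391.57 / 111195 × 3600 = 12.677″.

Δφ = 12.7″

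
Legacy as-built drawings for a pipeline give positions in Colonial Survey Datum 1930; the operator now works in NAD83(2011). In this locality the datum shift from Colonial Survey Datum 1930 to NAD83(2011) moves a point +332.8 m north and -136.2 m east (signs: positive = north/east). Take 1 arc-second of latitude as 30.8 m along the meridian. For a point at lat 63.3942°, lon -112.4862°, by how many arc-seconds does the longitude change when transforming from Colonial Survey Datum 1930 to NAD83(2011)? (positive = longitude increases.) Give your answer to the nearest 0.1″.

At latitude 63.3942°, cos φ = 0.447850.
1″ of longitude at this latitude = 30.80 × cos φ = 13.7938 m, so Δλ = -136.2 / 13.7938 = -9.874″.

Δλ = -9.9″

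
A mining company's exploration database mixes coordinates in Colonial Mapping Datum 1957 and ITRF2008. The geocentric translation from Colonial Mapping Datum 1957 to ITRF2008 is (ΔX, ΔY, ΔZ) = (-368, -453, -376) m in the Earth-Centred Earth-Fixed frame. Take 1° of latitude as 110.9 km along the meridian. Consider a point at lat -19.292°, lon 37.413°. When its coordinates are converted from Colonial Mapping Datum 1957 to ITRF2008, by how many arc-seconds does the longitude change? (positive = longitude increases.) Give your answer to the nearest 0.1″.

sin φ = -0.330383, cos φ = 0.943847, sin λ = 0.607556, cos λ = 0.794277.
East component: ΔE = −sin λ·ΔX + cos λ·ΔY = −(0.607556)(-368) + (0.794277)(-453) = -136.23 m.
1° of latitude spans 110900 m; at latitude φ, 1° of longitude spans that × cos φ = 104672.6 m, so Δλ = -136.23 / 104672.6 × 3600 = -4.685″.

Δλ = -4.7″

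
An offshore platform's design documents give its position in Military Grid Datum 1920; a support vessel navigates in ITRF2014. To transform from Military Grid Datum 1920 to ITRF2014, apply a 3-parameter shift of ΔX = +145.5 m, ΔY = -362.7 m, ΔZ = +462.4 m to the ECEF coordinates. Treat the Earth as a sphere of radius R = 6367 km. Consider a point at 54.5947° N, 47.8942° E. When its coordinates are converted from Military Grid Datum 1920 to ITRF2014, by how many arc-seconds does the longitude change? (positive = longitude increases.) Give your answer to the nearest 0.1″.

sin φ = 0.815074, cos φ = 0.579357, sin λ = 0.741908, cos λ = 0.670502.
East component: ΔE = −sin λ·ΔX + cos λ·ΔY = −(0.741908)(145.5) + (0.670502)(-362.7) = -351.14 m.
1° of latitude spans πR/180 = 111125 m; at latitude φ, 1° of longitude spans that × cos φ = 64381.1 m, so Δλ = -351.14 / 64381.1 × 3600 = -19.635″.

Δλ = -19.6″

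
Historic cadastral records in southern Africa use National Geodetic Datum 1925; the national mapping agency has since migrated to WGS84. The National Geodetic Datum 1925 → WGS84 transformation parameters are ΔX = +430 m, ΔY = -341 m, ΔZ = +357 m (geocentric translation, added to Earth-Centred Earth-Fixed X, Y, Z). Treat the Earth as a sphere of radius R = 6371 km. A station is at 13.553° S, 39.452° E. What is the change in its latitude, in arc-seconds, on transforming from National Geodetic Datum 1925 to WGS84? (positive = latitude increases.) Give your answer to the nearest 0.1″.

Δφ = 12.1″

sin φ = -0.234345, cos φ = 0.972154, sin λ = 0.635432, cos λ = 0.772157.
North component: ΔN = −sin φ cos λ·ΔX − sin φ sin λ·ΔY + cos φ·ΔZ = −(-0.234345)(0.772157)(430) − (-0.234345)(0.635432)(-341) + (0.972154)(357) = 374.09 m.
1° of latitude spans πR/180 = 111195 m, so Δφ = 374.09 / 111195 × 3600 = 12.111″.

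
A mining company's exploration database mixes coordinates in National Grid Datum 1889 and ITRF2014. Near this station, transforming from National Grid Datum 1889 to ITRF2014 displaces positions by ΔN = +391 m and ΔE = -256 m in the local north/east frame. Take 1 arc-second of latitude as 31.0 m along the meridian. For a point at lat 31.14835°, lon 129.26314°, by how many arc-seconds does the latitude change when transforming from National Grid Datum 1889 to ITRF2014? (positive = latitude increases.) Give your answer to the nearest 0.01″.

Δφ = 12.61″

1″ of latitude = 31.00 m, so Δφ = 391.0 / 31.00 = 12.613″.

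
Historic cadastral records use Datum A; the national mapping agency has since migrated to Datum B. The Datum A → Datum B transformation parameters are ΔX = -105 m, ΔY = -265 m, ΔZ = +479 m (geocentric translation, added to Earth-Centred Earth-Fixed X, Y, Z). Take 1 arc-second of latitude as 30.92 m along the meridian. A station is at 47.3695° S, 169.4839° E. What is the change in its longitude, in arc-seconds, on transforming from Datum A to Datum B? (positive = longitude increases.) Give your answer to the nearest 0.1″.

sin φ = -0.735737, cos φ = 0.677268, sin λ = 0.182512, cos λ = -0.983204.
East component: ΔE = −sin λ·ΔX + cos λ·ΔY = −(0.182512)(-105) + (-0.983204)(-265) = 279.71 m.
1° of latitude spans 3600 × 30.92 = 111312 m; at latitude φ, 1° of longitude spans that × cos φ = 75388.0 m, so Δλ = 279.71 / 75388.0 × 3600 = 13.357″.

Δλ = 13.4″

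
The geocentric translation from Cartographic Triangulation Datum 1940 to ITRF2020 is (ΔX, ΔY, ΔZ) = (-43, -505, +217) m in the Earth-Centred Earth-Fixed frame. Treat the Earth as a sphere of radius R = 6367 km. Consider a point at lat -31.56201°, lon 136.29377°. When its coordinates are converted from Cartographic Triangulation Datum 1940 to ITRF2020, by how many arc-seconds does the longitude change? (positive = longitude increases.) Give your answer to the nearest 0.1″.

sin φ = -0.523421, cos φ = 0.852074, sin λ = 0.690961, cos λ = -0.722892.
East component: ΔE = −sin λ·ΔX + cos λ·ΔY = −(0.690961)(-43) + (-0.722892)(-505) = 394.77 m.
1° of latitude spans πR/180 = 111125 m; at latitude φ, 1° of longitude spans that × cos φ = 94686.8 m, so Δλ = 394.77 / 94686.8 × 3600 = 15.009″.

Δλ = 15.0″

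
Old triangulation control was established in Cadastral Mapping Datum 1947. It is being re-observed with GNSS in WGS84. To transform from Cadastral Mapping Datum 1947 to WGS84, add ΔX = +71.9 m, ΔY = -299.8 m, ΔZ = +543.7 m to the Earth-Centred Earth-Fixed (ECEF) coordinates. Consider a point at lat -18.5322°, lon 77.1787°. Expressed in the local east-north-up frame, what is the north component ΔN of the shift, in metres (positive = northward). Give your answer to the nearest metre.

At φ = -18.5322°, λ = 77.1787°: sin φ = -0.317838, cos φ = 0.948145, sin λ = 0.975067, cos λ = 0.221911.
ΔN = −sin φ cos λ·ΔX − sin φ sin λ·ΔY + cos φ·ΔZ = −(-0.317838)(0.221911)(71.9) − (-0.317838)(0.975067)(-299.8) + (0.948145)(543.7) = 427.67 m.

ΔN = 428 m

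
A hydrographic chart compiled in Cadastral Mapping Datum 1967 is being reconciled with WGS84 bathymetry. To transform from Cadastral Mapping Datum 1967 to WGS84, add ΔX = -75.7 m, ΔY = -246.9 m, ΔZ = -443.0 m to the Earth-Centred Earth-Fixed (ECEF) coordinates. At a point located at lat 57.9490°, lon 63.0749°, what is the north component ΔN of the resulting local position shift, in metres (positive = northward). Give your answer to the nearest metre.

ΔN = -19 m

At φ = 57.9490°, λ = 63.0749°: sin φ = 0.847576, cos φ = 0.530674, sin λ = 0.891599, cos λ = 0.452825.
ΔN = −sin φ cos λ·ΔX − sin φ sin λ·ΔY + cos φ·ΔZ = −(0.847576)(0.452825)(-75.7) − (0.847576)(0.891599)(-246.9) + (0.530674)(-443.0) = -19.45 m.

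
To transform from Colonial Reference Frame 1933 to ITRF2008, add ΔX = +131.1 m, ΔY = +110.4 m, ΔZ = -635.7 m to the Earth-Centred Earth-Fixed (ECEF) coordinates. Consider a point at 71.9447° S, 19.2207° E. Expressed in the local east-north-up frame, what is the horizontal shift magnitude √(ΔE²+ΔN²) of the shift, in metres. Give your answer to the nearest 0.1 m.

At φ = -71.9447°, λ = 19.2207°: sin φ = -0.950758, cos φ = 0.309935, sin λ = 0.329208, cos λ = 0.944257.
ΔE = −sin λ·ΔX + cos λ·ΔY = −(0.329208)·(131.1) + (0.944257)·(110.4) = 61.09 m.
ΔN = −sin φ cos λ·ΔX − sin φ sin λ·ΔY + cos φ·ΔZ = −(-0.950758)(0.944257)(131.1) − (-0.950758)(0.329208)(110.4) + (0.309935)(-635.7) = -44.77 m.
Horizontal magnitude = √(ΔE² + ΔN²) = √(61.09² + (-44.77)²) = 75.74 m.

75.7 m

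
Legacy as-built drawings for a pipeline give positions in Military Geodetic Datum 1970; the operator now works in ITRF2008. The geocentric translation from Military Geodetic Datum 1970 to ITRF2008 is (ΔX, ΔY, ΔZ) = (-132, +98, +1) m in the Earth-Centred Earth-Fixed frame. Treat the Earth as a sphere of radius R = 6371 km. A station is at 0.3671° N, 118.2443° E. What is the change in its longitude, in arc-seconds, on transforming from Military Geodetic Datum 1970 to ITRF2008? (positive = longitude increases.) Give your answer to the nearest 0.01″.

Δλ = 2.26″

sin φ = 0.006407, cos φ = 0.999979, sin λ = 0.880938, cos λ = -0.473232.
East component: ΔE = −sin λ·ΔX + cos λ·ΔY = −(0.880938)(-132) + (-0.473232)(98) = 69.91 m.
1° of latitude spans πR/180 = 111195 m; at latitude φ, 1° of longitude spans that × cos φ = 111192.6 m, so Δλ = 69.91 / 111192.6 × 3600 = 2.263″.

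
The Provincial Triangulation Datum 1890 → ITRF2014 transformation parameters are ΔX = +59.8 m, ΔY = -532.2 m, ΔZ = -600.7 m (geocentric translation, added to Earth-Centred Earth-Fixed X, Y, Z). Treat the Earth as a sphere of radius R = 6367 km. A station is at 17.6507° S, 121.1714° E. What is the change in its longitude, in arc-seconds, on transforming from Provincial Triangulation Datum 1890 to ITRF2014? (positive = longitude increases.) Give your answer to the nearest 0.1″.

sin φ = -0.303213, cos φ = 0.952923, sin λ = 0.855623, cos λ = -0.517600.
East component: ΔE = −sin λ·ΔX + cos λ·ΔY = −(0.855623)(59.8) + (-0.517600)(-532.2) = 224.30 m.
1° of latitude spans πR/180 = 111125 m; at latitude φ, 1° of longitude spans that × cos φ = 105893.6 m, so Δλ = 224.30 / 105893.6 × 3600 = 7.625″.

Δλ = 7.6″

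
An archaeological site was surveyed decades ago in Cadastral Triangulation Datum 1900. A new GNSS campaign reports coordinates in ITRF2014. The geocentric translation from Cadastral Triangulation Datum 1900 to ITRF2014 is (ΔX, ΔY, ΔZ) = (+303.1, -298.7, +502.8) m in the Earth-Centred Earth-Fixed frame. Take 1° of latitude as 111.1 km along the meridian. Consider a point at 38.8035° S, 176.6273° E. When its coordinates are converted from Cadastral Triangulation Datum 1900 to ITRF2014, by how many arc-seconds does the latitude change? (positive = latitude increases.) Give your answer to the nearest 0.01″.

sin φ = -0.626651, cos φ = 0.779300, sin λ = 0.058831, cos λ = -0.998268.
North component: ΔN = −sin φ cos λ·ΔX − sin φ sin λ·ΔY + cos φ·ΔZ = −(-0.626651)(-0.998268)(303.1) − (-0.626651)(0.058831)(-298.7) + (0.779300)(502.8) = 191.21 m.
1° of latitude spans 111100 m, so Δφ = 191.21 / 111100 × 3600 = 6.196″.

Δφ = 6.20″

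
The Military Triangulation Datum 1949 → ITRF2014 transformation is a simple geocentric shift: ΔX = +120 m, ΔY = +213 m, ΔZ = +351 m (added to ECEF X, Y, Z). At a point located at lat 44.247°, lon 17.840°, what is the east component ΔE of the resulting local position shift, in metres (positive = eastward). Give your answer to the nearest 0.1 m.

At φ = 44.247°, λ = 17.840°: sin φ = 0.697753, cos φ = 0.716338, sin λ = 0.306360, cos λ = 0.951916.
ΔE = −sin λ·ΔX + cos λ·ΔY = −(0.306360)·(120) + (0.951916)·(213) = 165.99 m.

ΔE = 166.0 m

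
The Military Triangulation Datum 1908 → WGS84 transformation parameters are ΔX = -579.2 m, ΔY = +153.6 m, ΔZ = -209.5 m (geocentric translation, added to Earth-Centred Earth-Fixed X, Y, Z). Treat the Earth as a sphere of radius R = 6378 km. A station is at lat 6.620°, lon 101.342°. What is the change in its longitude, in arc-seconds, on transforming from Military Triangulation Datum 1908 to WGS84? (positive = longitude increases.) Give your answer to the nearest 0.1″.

Δλ = 17.5″

sin φ = 0.115284, cos φ = 0.993333, sin λ = 0.980471, cos λ = -0.196665.
East component: ΔE = −sin λ·ΔX + cos λ·ΔY = −(0.980471)(-579.2) + (-0.196665)(153.6) = 537.68 m.
1° of latitude spans πR/180 = 111317 m; at latitude φ, 1° of longitude spans that × cos φ = 110574.9 m, so Δλ = 537.68 / 110574.9 × 3600 = 17.505″.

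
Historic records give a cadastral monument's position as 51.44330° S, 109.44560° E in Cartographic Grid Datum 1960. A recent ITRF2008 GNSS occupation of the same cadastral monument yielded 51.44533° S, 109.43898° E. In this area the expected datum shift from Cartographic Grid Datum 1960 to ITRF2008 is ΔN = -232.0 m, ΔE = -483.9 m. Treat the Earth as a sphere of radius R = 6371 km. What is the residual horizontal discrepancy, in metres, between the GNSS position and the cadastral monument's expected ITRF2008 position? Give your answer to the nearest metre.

Observed coordinate differences: Δφ = -0.00203°, Δλ = -0.00662°.
Converting to metres (1° lat = 111195 m, cos φ = 0.623289): observed ΔN = -225.7 m, observed ΔE = -458.8 m.
Subtracting the expected shift leaves a residual of -225.7 − (-232.0) = 6.3 m north and -458.8 − (-483.9) = 25.1 m east.
Residual distance = √(6.3² + 25.1²) = 25.9 m.

26 m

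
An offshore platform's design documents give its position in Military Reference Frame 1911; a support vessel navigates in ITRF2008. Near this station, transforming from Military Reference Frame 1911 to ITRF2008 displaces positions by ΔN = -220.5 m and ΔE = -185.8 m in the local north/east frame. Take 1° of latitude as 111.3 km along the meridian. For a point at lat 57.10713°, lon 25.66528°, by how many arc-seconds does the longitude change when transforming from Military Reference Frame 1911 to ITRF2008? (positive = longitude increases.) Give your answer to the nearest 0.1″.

At latitude 57.10713°, cos φ = 0.543070.
1° of longitude at this latitude = 111.3 × cos φ = 60.44 km, so Δλ = -185.8 / 60443.7 = -0.0030739° = -11.066″.

Δλ = -11.1″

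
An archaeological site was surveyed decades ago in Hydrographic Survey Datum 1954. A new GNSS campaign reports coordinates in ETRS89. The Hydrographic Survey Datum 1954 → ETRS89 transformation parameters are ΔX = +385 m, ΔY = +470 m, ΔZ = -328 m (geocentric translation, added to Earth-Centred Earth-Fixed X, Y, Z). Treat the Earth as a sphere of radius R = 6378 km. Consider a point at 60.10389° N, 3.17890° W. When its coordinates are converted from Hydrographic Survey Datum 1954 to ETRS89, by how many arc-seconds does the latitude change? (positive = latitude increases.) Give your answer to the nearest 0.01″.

Δφ = -15.33″

sin φ = 0.866931, cos φ = 0.498429, sin λ = -0.055454, cos λ = 0.998461.
North component: ΔN = −sin φ cos λ·ΔX − sin φ sin λ·ΔY + cos φ·ΔZ = −(0.866931)(0.998461)(385) − (0.866931)(-0.055454)(470) + (0.498429)(-328) = -474.14 m.
1° of latitude spans πR/180 = 111317 m, so Δφ = -474.14 / 111317 × 3600 = -15.334″.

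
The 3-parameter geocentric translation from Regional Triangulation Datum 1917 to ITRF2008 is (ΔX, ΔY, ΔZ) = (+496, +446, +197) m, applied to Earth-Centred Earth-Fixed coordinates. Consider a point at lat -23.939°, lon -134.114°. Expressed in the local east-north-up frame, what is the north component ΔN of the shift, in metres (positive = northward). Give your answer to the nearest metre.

The local north axis is (−sin φ cos λ, −sin φ sin λ, cos φ), giving ΔN = -140.094 − 129.929 + 180.054 = -89.97 m.

ΔN = -90 m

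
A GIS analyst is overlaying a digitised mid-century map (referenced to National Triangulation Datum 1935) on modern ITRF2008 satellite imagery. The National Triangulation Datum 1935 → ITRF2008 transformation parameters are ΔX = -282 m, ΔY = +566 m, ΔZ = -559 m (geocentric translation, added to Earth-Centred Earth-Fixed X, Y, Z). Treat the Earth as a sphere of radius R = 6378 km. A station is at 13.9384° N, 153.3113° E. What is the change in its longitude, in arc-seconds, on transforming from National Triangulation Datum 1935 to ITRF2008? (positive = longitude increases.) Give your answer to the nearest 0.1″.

sin φ = 0.240879, cos φ = 0.970555, sin λ = 0.449143, cos λ = -0.893460.
East component: ΔE = −sin λ·ΔX + cos λ·ΔY = −(0.449143)(-282) + (-0.893460)(566) = -379.04 m.
1° of latitude spans πR/180 = 111317 m; at latitude φ, 1° of longitude spans that × cos φ = 108039.4 m, so Δλ = -379.04 / 108039.4 × 3600 = -12.630″.

Δλ = -12.6″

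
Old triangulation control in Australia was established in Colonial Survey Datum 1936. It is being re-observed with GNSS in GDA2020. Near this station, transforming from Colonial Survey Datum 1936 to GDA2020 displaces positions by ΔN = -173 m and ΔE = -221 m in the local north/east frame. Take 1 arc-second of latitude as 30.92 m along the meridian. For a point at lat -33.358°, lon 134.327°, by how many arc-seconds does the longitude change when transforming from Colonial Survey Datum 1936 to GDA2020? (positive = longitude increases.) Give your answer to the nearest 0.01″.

At latitude -33.358°, cos φ = 0.835251.
1″ of longitude at this latitude = 30.92 × cos φ = 25.8260 m, so Δλ = -221.0 / 25.8260 = -8.557″.

Δλ = -8.56″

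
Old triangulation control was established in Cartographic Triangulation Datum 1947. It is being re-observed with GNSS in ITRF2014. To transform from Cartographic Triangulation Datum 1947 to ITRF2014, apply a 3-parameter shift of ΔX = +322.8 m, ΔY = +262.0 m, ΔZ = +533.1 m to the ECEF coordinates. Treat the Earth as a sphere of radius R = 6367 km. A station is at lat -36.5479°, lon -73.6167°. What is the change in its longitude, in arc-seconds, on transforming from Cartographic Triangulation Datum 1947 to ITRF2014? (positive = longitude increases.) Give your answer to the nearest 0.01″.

Δλ = 15.47″

sin φ = -0.595495, cos φ = 0.803359, sin λ = -0.959396, cos λ = 0.282062.
East component: ΔE = −sin λ·ΔX + cos λ·ΔY = −(-0.959396)(322.8) + (0.282062)(262.0) = 383.59 m.
1° of latitude spans πR/180 = 111125 m; at latitude φ, 1° of longitude spans that × cos φ = 89273.4 m, so Δλ = 383.59 / 89273.4 × 3600 = 15.469″.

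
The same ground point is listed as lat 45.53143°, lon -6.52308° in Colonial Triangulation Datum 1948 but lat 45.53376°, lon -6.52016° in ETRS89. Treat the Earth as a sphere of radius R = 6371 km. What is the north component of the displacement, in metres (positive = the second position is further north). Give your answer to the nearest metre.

Δφ = 45.53376° − 45.53143° = +0.00233°; Δλ = -6.52016° − -6.52308° = +0.00292°.
1° along a meridian = πR/180 = 111195 m.
ΔN = Δφ × 111195 = 259.1 m; ΔE = Δλ × 111195 × cos(45.53143°) = +0.00292 × 111195 × 0.700518 = 227.5 m.

ΔN = 259 m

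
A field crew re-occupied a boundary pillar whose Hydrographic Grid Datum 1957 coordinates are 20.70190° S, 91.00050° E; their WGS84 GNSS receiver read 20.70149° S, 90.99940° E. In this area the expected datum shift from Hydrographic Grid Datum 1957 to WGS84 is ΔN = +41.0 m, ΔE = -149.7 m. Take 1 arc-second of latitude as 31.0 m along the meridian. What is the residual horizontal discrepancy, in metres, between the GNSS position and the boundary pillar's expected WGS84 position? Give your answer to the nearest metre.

Observed coordinate differences: Δφ = +0.00041°, Δλ = -0.00110°.
Converting to metres (1° lat = 111600 m, cos φ = 0.935432): observed ΔN = 45.8 m, observed ΔE = -114.8 m.
Subtracting the expected shift leaves a residual of 45.8 − (41.0) = 4.8 m north and -114.8 − (-149.7) = 34.9 m east.
Residual distance = √(4.8² + 34.9²) = 35.2 m.

35 m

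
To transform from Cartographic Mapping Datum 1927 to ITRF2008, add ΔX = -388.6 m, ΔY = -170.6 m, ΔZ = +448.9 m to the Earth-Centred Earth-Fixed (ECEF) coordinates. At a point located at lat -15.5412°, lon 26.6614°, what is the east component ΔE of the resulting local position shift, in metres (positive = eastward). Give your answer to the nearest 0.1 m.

ΔE = 21.9 m

At φ = -15.5412°, λ = 26.6614°: sin φ = -0.267931, cos φ = 0.963438, sin λ = 0.448717, cos λ = 0.893674.
ΔE = −sin λ·ΔX + cos λ·ΔY = −(0.448717)·(-388.6) + (0.893674)·(-170.6) = 21.91 m.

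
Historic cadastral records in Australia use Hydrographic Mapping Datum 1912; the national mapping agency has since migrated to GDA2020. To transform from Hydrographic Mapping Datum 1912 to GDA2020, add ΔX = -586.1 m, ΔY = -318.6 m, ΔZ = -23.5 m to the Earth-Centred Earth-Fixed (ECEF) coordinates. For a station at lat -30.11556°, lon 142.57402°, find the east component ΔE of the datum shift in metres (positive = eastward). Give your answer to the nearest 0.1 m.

ΔE = 609.2 m

The local east axis at (φ, λ) is (−sin λ, cos λ, 0), so ΔE = −sin(142.57402°)·(-586.1) + cos(142.57402°)·(-318.6) = 609.21 m.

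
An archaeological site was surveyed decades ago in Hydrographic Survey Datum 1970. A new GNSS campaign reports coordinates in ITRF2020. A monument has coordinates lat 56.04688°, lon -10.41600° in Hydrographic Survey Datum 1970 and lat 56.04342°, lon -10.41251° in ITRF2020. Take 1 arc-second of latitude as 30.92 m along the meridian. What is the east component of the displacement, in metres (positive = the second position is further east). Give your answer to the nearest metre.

ΔE = 217 m

Δφ = 56.04342° − 56.04688° = -0.00346°; Δλ = -10.41251° − -10.41600° = +0.00349°.
1° of latitude = 3600 × 30.92 = 111312 m.
ΔN = Δφ × 111312 = -385.1 m; ΔE = Δλ × 111312 × cos(56.04688°) = +0.00349 × 111312 × 0.558514 = 217.0 m.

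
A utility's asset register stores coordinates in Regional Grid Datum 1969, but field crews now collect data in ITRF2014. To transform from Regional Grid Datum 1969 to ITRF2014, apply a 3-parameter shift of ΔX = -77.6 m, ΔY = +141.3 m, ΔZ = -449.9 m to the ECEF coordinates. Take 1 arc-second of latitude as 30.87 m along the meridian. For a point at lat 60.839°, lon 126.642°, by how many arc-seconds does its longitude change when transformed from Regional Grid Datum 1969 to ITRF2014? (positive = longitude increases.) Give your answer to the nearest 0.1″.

Δλ = -1.5″

sin φ = 0.873254, cos φ = 0.487265, sin λ = 0.802380, cos λ = -0.596813.
East component: ΔE = −sin λ·ΔX + cos λ·ΔY = −(0.802380)(-77.6) + (-0.596813)(141.3) = -22.07 m.
1° of latitude spans 3600 × 30.87 = 111132 m; at latitude φ, 1° of longitude spans that × cos φ = 54150.8 m, so Δλ = -22.07 / 54150.8 × 3600 = -1.467″.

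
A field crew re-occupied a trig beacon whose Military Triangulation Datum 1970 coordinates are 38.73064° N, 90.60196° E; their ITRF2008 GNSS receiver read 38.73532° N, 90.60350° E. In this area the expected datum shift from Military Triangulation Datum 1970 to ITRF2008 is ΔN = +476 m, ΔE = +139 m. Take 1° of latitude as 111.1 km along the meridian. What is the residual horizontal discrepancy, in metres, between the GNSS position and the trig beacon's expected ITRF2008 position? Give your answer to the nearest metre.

44 m

Observed coordinate differences: Δφ = +0.00468°, Δλ = +0.00154°.
Converting to metres (1° lat = 111100 m, cos φ = 0.780096): observed ΔN = 519.9 m, observed ΔE = 133.5 m.
Subtracting the expected shift leaves a residual of 519.9 − (476) = 43.9 m north and 133.5 − (139) = -5.5 m east.
Residual distance = √(43.9² + (-5.5)²) = 44.3 m.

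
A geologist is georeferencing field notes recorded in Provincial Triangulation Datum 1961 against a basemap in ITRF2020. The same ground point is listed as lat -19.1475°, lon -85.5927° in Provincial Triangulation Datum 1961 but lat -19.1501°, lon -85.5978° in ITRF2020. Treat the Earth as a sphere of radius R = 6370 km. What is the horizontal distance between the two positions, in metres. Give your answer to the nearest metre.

609 m

Δφ = -19.1501° − -19.1475° = -0.0026°; Δλ = -85.5978° − -85.5927° = -0.0051°.
1° along a meridian = πR/180 = 111177 m.
ΔN = Δφ × 111177 = -289.1 m; ΔE = Δλ × 111177 × cos(-19.1475°) = -0.0051 × 111177 × 0.944677 = -535.6 m.
Distance = √(ΔE² + ΔN²) = √((-535.6)² + (-289.1)²) = 608.7 m.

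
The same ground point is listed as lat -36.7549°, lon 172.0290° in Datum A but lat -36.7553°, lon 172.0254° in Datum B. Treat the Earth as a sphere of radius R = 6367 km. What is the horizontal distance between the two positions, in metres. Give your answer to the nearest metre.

Δφ = -36.7553° − -36.7549° = -0.0004°; Δλ = 172.0254° − 172.0290° = -0.0036°.
1° along a meridian = πR/180 = 111125 m.
ΔN = Δφ × 111125 = -44.5 m; ΔE = Δλ × 111125 × cos(-36.7549°) = -0.0036 × 111125 × 0.801203 = -320.5 m.
Distance = √(ΔE² + ΔN²) = √((-320.5)² + (-44.5)²) = 323.6 m.

324 m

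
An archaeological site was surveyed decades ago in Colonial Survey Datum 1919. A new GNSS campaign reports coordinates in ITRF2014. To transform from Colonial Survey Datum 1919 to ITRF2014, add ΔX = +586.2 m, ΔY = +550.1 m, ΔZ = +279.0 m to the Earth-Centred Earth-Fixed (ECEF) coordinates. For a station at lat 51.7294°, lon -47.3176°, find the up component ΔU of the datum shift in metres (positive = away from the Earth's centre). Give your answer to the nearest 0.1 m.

ΔU = 214.7 m

The local up (radial) axis is (cos φ cos λ, cos φ sin λ, sin φ), giving ΔU = 246.143 − 250.470 + 219.041 = 214.71 m.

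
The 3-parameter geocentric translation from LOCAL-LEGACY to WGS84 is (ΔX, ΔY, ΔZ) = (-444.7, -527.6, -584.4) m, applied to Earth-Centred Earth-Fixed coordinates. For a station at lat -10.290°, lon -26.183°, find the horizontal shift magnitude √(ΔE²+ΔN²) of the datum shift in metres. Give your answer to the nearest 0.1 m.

At φ = -10.290°, λ = -26.183°: sin φ = -0.178630, cos φ = 0.983916, sin λ = -0.441240, cos λ = 0.897389.
ΔE = −sin λ·ΔX + cos λ·ΔY = −(-0.441240)·(-444.7) + (0.897389)·(-527.6) = -669.68 m.
ΔN = −sin φ cos λ·ΔX − sin φ sin λ·ΔY + cos φ·ΔZ = −(-0.178630)(0.897389)(-444.7) − (-0.178630)(-0.441240)(-527.6) + (0.983916)(-584.4) = -604.70 m.
Horizontal magnitude = √(ΔE² + ΔN²) = √((-669.68)² + (-604.70)²) = 902.30 m.

902.3 m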